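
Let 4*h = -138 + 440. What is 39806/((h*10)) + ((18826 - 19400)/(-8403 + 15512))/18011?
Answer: 728109675432/13810050035 ≈ 52.723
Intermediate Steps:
h = 151/2 (h = (-138 + 440)/4 = (¼)*302 = 151/2 ≈ 75.500)
39806/((h*10)) + ((18826 - 19400)/(-8403 + 15512))/18011 = 39806/(((151/2)*10)) + ((18826 - 19400)/(-8403 + 15512))/18011 = 39806/755 - 574/7109*(1/18011) = 39806*(1/755) - 574*1/7109*(1/18011) = 39806/755 - 574/7109*1/18011 = 39806/755 - 82/18291457 = 728109675432/13810050035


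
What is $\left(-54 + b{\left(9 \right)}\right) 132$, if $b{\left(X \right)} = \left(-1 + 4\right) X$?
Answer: $-3564$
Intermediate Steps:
$b{\left(X \right)} = 3 X$
$\left(-54 + b{\left(9 \right)}\right) 132 = \left(-54 + 3 \cdot 9\right) 132 = \left(-54 + 27\right) 132 = \left(-27\right) 132 = -3564$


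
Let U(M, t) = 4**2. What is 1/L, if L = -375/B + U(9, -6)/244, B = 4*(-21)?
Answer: 1708/7737 ≈ 0.22076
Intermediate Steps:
B = -84
U(M, t) = 16
L = 7737/1708 (L = -375/(-84) + 16/244 = -375*(-1/84) + 16*(1/244) = 125/28 + 4/61 = 7737/1708 ≈ 4.5299)
1/L = 1/(7737/1708) = 1708/7737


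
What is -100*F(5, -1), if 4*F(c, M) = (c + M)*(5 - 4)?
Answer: -100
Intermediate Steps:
F(c, M) = M/4 + c/4 (F(c, M) = ((c + M)*(5 - 4))/4 = ((M + c)*1)/4 = (M + c)/4 = M/4 + c/4)
-100*F(5, -1) = -100*((¼)*(-1) + (¼)*5) = -100*(-¼ + 5/4) = -100*1 = -100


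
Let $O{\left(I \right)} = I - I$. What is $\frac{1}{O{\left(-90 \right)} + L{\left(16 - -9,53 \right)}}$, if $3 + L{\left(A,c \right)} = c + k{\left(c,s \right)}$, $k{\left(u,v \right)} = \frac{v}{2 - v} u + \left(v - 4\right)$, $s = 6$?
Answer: $- \frac{2}{55} \approx -0.036364$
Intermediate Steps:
$O{\left(I \right)} = 0$
$k{\left(u,v \right)} = -4 + v + \frac{u v}{2 - v}$ ($k{\left(u,v \right)} = \frac{u v}{2 - v} + \left(v - 4\right) = \frac{u v}{2 - v} + \left(-4 + v\right) = -4 + v + \frac{u v}{2 - v}$)
$L{\left(A,c \right)} = -1 - \frac{c}{2}$ ($L{\left(A,c \right)} = -3 + \left(c + \frac{8 + 6^{2} - 36 - c 6}{-2 + 6}\right) = -3 + \left(c + \frac{8 + 36 - 36 - 6 c}{4}\right) = -3 + \left(c + \frac{8 - 6 c}{4}\right) = -3 + \left(c - \left(-2 + \frac{3 c}{2}\right)\right) = -3 - \left(-2 + \frac{c}{2}\right) = -1 - \frac{c}{2}$)
$\frac{1}{O{\left(-90 \right)} + L{\left(16 - -9,53 \right)}} = \frac{1}{0 - \frac{55}{2}} = \frac{1}{- \frac{55}{2}} = - \frac{2}{55}$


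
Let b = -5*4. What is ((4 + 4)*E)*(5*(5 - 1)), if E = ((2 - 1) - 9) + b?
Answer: -4480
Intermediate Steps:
b = -20
E = -28 (E = ((2 - 1) - 9) - 20 = (1 - 9) - 20 = -8 - 20 = -28)
((4 + 4)*E)*(5*(5 - 1)) = ((4 + 4)*(-28))*(5*(5 - 1)) = (8*(-28))*(5*4) = -224*20 = -4480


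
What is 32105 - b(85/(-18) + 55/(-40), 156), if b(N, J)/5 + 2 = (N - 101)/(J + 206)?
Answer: 837083915/26064 ≈ 32116.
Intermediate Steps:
b(N, J) = -10 + 5*(-101 + N)/(206 + J) (b(N, J) = -10 + 5*((N - 101)/(J + 206)) = -10 + 5*((-101 + N)/(206 + J)) = -10 + 5*(-101 + N)/(206 + J))
32105 - b(85/(-18) + 55/(-40), 156) = 32105 - 5*(-513 + (85/(-18) + 55/(-40)) - 2*156)/(206 + 156) = 32105 - 5*(-513 + (85*(-1/18) + 55*(-1/40)) - 312)/362 = 32105 - 5*(-513 + (-85/18 - 11/8) - 312)/362 = 32105 - 5*(-513 - 439/72 - 312)/362 = 32105 - 5*(-59839)/(362*72) = 32105 - 1*(-299195/26064) = 32105 + 299195/26064 = 837083915/26064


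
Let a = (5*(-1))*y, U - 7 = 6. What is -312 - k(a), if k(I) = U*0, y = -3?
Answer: -312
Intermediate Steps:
U = 13 (U = 7 + 6 = 13)
a = 15 (a = (5*(-1))*(-3) = -5*(-3) = 15)
k(I) = 0 (k(I) = 13*0 = 0)
-312 - k(a) = -312 - 1*0 = -312 + 0 = -312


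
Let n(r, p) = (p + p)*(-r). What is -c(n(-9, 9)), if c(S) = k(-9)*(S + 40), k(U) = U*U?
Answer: -16362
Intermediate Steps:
k(U) = U²
n(r, p) = -2*p*r (n(r, p) = (2*p)*(-r) = -2*p*r)
c(S) = 3240 + 81*S (c(S) = (-9)²*(S + 40) = 81*(40 + S) = 3240 + 81*S)
-c(n(-9, 9)) = -(3240 + 81*(-2*9*(-9))) = -(3240 + 81*162) = -(3240 + 13122) = -1*16362 = -16362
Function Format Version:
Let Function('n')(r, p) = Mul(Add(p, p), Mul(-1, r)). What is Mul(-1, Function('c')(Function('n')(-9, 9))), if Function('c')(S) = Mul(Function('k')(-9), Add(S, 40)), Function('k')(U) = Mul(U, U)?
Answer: -16362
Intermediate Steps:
Function('k')(U) = Pow(U, 2)
Function('n')(r, p) = Mul(-2, p, r) (Function('n')(r, p) = Mul(Mul(2, p), Mul(-1, r)) = Mul(-2, p, r))
Function('c')(S) = Add(3240, Mul(81, S)) (Function('c')(S) = Mul(Pow(-9, 2), Add(S, 40)) = Mul(81, Add(40, S)) = Add(3240, Mul(81, S)))
Mul(-1, Function('c')(Function('n')(-9, 9))) = Mul(-1, Add(3240, Mul(81, Mul(-2, 9, -9)))) = Mul(-1, Add(3240, Mul(81, 162))) = Mul(-1, Add(3240, 13122)) = Mul(-1, 16362) = -16362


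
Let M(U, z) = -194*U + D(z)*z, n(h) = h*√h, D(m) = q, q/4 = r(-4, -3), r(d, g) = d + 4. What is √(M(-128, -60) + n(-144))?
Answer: 8*√(388 - 27*I) ≈ 157.68 - 5.4796*I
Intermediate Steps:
r(d, g) = 4 + d
q = 0 (q = 4*(4 - 4) = 4*0 = 0)
D(m) = 0
n(h) = h^(3/2)
M(U, z) = -194*U (M(U, z) = -194*U + 0*z = -194*U + 0 = -194*U)
√(M(-128, -60) + n(-144)) = √(-194*(-128) + (-144)^(3/2)) = √(24832 - 1728*I)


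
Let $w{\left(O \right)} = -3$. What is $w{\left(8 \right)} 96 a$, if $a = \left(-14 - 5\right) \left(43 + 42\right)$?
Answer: $465120$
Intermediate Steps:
$a = -1615$ ($a = \left(-19\right) 85 = -1615$)
$w{\left(8 \right)} 96 a = \left(-3\right) 96 \left(-1615\right) = \left(-288\right) \left(-1615\right) = 465120$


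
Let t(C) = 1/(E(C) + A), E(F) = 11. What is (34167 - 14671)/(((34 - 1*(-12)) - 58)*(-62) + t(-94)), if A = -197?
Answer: 3626256/138383 ≈ 26.204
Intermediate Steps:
t(C) = -1/186 (t(C) = 1/(11 - 197) = 1/(-186) = -1/186)
(34167 - 14671)/(((34 - 1*(-12)) - 58)*(-62) + t(-94)) = (34167 - 14671)/(((34 - 1*(-12)) - 58)*(-62) - 1/186) = 19496/(((34 + 12) - 58)*(-62) - 1/186) = 19496/((46 - 58)*(-62) - 1/186) = 19496/(-12*(-62) - 1/186) = 19496/(744 - 1/186) = 19496/(138383/186) = 19496*(186/138383) = 3626256/138383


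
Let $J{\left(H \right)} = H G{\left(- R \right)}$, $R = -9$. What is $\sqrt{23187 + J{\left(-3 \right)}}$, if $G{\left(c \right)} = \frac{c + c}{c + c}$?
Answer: $12 \sqrt{161} \approx 152.26$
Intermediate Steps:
$G{\left(c \right)} = 1$ ($G{\left(c \right)} = \frac{2 c}{2 c} = 2 c \frac{1}{2 c} = 1$)
$J{\left(H \right)} = H$ ($J{\left(H \right)} = H 1 = H$)
$\sqrt{23187 + J{\left(-3 \right)}} = \sqrt{23187 - 3} = \sqrt{23184} = 12 \sqrt{161}$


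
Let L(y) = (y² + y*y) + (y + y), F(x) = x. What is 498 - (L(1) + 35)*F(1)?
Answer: 459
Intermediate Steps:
L(y) = 2*y + 2*y² (L(y) = (y² + y²) + 2*y = 2*y² + 2*y = 2*y + 2*y²)
498 - (L(1) + 35)*F(1) = 498 - (2*1*(1 + 1) + 35) = 498 - (2*1*2 + 35) = 498 - (4 + 35) = 498 - 39 = 459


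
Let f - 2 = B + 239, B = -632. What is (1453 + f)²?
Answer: 1127844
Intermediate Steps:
f = -391 (f = 2 + (-632 + 239) = 2 - 393 = -391)
(1453 + f)² = (1453 - 391)² = 1062² = 1127844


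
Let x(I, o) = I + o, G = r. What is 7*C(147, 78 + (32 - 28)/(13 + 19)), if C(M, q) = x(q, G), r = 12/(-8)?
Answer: 4291/8 ≈ 536.38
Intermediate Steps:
r = -3/2 (r = 12*(-⅛) = -3/2 ≈ -1.5000)
G = -3/2 ≈ -1.5000
C(M, q) = -3/2 + q (C(M, q) = q - 3/2 = -3/2 + q)
7*C(147, 78 + (32 - 28)/(13 + 19)) = 7*(-3/2 + (78 + (32 - 28)/(13 + 19))) = 7*(-3/2 + (78 + 4/32)) = 7*(-3/2 + (78 + 4*(1/32))) = 7*(-3/2 + (78 + ⅛)) = 7*(-3/2 + 625/8) = 7*(613/8) = 4291/8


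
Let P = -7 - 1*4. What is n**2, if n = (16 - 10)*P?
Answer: 4356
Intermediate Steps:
P = -11 (P = -7 - 4 = -11)
n = -66 (n = (16 - 10)*(-11) = 6*(-11) = -66)
n**2 = (-66)**2 = 4356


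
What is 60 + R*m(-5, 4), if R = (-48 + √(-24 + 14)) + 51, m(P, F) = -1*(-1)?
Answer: 63 + I*√10 ≈ 63.0 + 3.1623*I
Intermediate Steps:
m(P, F) = 1
R = 3 + I*√10 (R = (-48 + √(-10)) + 51 = (-48 + I*√10) + 51 = 3 + I*√10 ≈ 3.0 + 3.1623*I)
60 + R*m(-5, 4) = 60 + (3 + I*√10)*1 = 60 + (3 + I*√10) = 63 + I*√10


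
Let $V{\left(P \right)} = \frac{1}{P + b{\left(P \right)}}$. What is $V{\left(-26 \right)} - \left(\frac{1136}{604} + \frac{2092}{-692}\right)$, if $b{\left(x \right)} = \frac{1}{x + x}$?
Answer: $\frac{39016477}{35344419} \approx 1.1039$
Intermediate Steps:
$b{\left(x \right)} = \frac{1}{2 x}$
$V{\left(P \right)} = \frac{1}{P + \frac{1}{2 P}}$
$V{\left(-26 \right)} - \left(\frac{1136}{604} + \frac{2092}{-692}\right) = 2 \left(-26\right) \frac{1}{1 + 2 \left(-26\right)^{2}} - \left(\frac{1136}{604} + \frac{2092}{-692}\right) = 2 \left(-26\right) \frac{1}{1 + 2 \cdot 676} - \left(1136 \cdot \frac{1}{604} + 2092 \left(- \frac{1}{692}\right)\right) = 2 \left(-26\right) \frac{1}{1 + 1352} - \left(\frac{284}{151} - \frac{523}{173}\right) = 2 \left(-26\right) \frac{1}{1353} - - \frac{29841}{26123} = 2 \left(-26\right) \frac{1}{1353} + \frac{29841}{26123} = - \frac{52}{1353} + \frac{29841}{26123} = \frac{39016477}{35344419}$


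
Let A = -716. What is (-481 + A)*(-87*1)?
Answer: 104139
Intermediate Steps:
(-481 + A)*(-87*1) = (-481 - 716)*(-87*1) = -1197*(-87) = 104139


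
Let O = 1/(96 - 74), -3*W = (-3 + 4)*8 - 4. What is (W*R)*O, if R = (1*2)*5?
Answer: -20/33 ≈ -0.60606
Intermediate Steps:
W = -4/3 (W = -((-3 + 4)*8 - 4)/3 = -(1*8 - 4)/3 = -(8 - 4)/3 = -⅓*4 = -4/3 ≈ -1.3333)
O = 1/22 ≈ 0.045455
R = 10 (R = 2*5 = 10)
(W*R)*O = -4/3*10*(1/22) = -40/3*1/22 = -20/33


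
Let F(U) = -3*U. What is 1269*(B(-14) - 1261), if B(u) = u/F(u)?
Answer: -1600632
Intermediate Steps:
B(u) = -⅓ (B(u) = u/((-3*u)) = u*(-1/(3*u)) = -⅓)
1269*(B(-14) - 1261) = 1269*(-⅓ - 1261) = 1269*(-3784/3) = -1600632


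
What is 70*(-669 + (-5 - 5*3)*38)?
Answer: -100030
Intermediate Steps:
70*(-669 + (-5 - 5*3)*38) = 70*(-669 + (-5 - 15)*38) = 70*(-669 - 20*38) = 70*(-669 - 760) = 70*(-1429) = -100030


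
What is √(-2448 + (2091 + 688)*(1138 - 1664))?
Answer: I*√1464202 ≈ 1210.0*I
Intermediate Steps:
√(-2448 + (2091 + 688)*(1138 - 1664)) = √(-2448 + 2779*(-526)) = √(-2448 - 1461754) = √(-1464202) = I*√1464202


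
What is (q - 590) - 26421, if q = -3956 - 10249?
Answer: -41216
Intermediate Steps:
q = -14205
(q - 590) - 26421 = (-14205 - 590) - 26421 = -14795 - 26421 = -41216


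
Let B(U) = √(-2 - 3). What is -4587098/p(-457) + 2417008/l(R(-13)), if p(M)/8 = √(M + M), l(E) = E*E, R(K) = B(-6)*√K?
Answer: 2417008/65 + 2293549*I*√914/3656 ≈ 37185.0 + 18966.0*I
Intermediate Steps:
B(U) = I*√5 (B(U) = √(-5) = I*√5)
R(K) = I*√5*√K (R(K) = (I*√5)*√K = I*√5*√K)
l(E) = E²
p(M) = 8*√2*√M (p(M) = 8*√(M + M) = 8*√(2*M) = 8*(√2*√M) = 8*√2*√M)
-4587098/p(-457) + 2417008/l(R(-13)) = -4587098*(-I*√914/7312) + 2417008/((I*√5*√(-13))²) = -4587098*(-I*√914/7312) + 2417008/((I*√5*(I*√13))²) = -4587098*(-I*√914/7312) + 2417008/((-√65)²) = -(-2293549)*I*√914/3656 + 2417008/65 = 2293549*I*√914/3656 + 2417008*(1/65) = 2293549*I*√914/3656 + 2417008/65 = 2417008/65 + 2293549*I*√914/3656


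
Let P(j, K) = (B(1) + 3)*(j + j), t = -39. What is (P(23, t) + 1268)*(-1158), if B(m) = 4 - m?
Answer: -1787952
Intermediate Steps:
P(j, K) = 12*j (P(j, K) = ((4 - 1*1) + 3)*(j + j) = ((4 - 1) + 3)*(2*j) = (3 + 3)*(2*j) = 6*(2*j) = 12*j)
(P(23, t) + 1268)*(-1158) = (12*23 + 1268)*(-1158) = (276 + 1268)*(-1158) = 1544*(-1158) = -1787952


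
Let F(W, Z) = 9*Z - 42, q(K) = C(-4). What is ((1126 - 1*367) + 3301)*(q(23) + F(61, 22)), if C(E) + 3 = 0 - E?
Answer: 637420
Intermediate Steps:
C(E) = -3 - E (C(E) = -3 + (0 - E) = -3 - E)
q(K) = 1 (q(K) = -3 - 1*(-4) = -3 + 4 = 1)
F(W, Z) = -42 + 9*Z
((1126 - 1*367) + 3301)*(q(23) + F(61, 22)) = ((1126 - 1*367) + 3301)*(1 + (-42 + 9*22)) = ((1126 - 367) + 3301)*(1 + (-42 + 198)) = (759 + 3301)*(1 + 156) = 4060*157 = 637420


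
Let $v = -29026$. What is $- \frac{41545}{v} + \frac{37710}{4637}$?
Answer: $\frac{1287214625}{134593562} \approx 9.5637$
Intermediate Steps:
$- \frac{41545}{v} + \frac{37710}{4637} = - \frac{41545}{-29026} + \frac{37710}{4637} = \left(-41545\right) \left(- \frac{1}{29026}\right) + 37710 \cdot \frac{1}{4637} = \frac{41545}{29026} + \frac{37710}{4637} = \frac{1287214625}{134593562}$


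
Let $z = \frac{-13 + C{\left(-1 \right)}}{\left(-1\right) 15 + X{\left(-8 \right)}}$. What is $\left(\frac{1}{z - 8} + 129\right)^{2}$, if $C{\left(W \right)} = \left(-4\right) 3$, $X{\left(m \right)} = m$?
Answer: $\frac{419758144}{25281} \approx 16604.0$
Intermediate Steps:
$C{\left(W \right)} = -12$
$z = \frac{25}{23}$ ($z = \frac{-13 - 12}{\left(-1\right) 15 - 8} = - \frac{25}{-15 - 8} = - \frac{25}{-23} = \left(-25\right) \left(- \frac{1}{23}\right) = \frac{25}{23} \approx 1.087$)
$\left(\frac{1}{z - 8} + 129\right)^{2} = \left(\frac{1}{\frac{25}{23} - 8} + 129\right)^{2} = \left(\frac{1}{- \frac{159}{23}} + 129\right)^{2} = \left(- \frac{23}{159} + 129\right)^{2} = \left(\frac{20488}{159}\right)^{2} = \frac{419758144}{25281}$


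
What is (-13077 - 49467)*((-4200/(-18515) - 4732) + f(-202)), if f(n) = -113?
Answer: 160293079440/529 ≈ 3.0301e+8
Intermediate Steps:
(-13077 - 49467)*((-4200/(-18515) - 4732) + f(-202)) = (-13077 - 49467)*((-4200/(-18515) - 4732) - 113) = -62544*((-4200*(-1/18515) - 4732) - 113) = -62544*((120/529 - 4732) - 113) = -62544*(-2503108/529 - 113) = -62544*(-2562885/529) = 160293079440/529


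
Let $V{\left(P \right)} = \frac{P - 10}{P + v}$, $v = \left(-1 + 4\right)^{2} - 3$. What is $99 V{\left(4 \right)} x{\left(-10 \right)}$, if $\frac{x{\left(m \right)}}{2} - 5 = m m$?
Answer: $-12474$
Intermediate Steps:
$v = 6$ ($v = 3^{2} - 3 = 9 - 3 = 6$)
$x{\left(m \right)} = 10 + 2 m^{2}$ ($x{\left(m \right)} = 10 + 2 m m = 10 + 2 m^{2}$)
$V{\left(P \right)} = \frac{-10 + P}{6 + P}$ ($V{\left(P \right)} = \frac{P - 10}{P + 6} = \frac{-10 + P}{6 + P}$)
$99 V{\left(4 \right)} x{\left(-10 \right)} = 99 \frac{-10 + 4}{6 + 4} \left(10 + 2 \left(-10\right)^{2}\right) = 99 \cdot \frac{1}{10} \left(-6\right) \left(10 + 2 \cdot 100\right) = 99 \cdot \frac{1}{10} \left(-6\right) \left(10 + 200\right) = 99 \left(- \frac{3}{5}\right) 210 = \left(- \frac{297}{5}\right) 210 = -12474$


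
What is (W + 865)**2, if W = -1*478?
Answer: 149769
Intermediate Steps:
W = -478
(W + 865)**2 = (-478 + 865)**2 = 387**2 = 149769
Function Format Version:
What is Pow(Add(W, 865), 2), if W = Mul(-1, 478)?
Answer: 149769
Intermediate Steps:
W = -478
Pow(Add(W, 865), 2) = Pow(Add(-478, 865), 2) = Pow(387, 2) = 149769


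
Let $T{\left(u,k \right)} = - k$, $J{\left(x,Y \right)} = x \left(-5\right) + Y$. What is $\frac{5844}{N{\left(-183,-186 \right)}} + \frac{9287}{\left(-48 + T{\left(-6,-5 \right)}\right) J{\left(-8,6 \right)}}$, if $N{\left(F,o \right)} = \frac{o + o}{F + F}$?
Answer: $\frac{352274779}{61318} \approx 5745.0$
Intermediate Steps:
$J{\left(x,Y \right)} = Y - 5 x$ ($J{\left(x,Y \right)} = - 5 x + Y = Y - 5 x$)
$N{\left(F,o \right)} = \frac{o}{F}$ ($N{\left(F,o \right)} = \frac{2 o}{2 F} = 2 o \frac{1}{2 F} = \frac{o}{F}$)
$\frac{5844}{N{\left(-183,-186 \right)}} + \frac{9287}{\left(-48 + T{\left(-6,-5 \right)}\right) J{\left(-8,6 \right)}} = \frac{5844}{\left(-186\right) \frac{1}{-183}} + \frac{9287}{\left(-48 - -5\right) \left(6 - -40\right)} = \frac{5844}{\left(-186\right) \left(- \frac{1}{183}\right)} + \frac{9287}{\left(-48 + 5\right) \left(6 + 40\right)} = \frac{5844}{\frac{62}{61}} + \frac{9287}{\left(-43\right) 46} = 5844 \cdot \frac{61}{62} + \frac{9287}{-1978} = \frac{178242}{31} + 9287 \left(- \frac{1}{1978}\right) = \frac{178242}{31} - \frac{9287}{1978} = \frac{352274779}{61318}$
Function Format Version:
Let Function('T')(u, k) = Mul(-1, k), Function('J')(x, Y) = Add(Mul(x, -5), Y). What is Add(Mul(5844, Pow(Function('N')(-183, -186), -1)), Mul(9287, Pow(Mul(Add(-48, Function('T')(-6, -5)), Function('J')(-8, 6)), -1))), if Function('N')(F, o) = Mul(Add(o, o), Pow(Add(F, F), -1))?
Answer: Rational(352274779, 61318) ≈ 5745.0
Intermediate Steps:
Function('J')(x, Y) = Add(Y, Mul(-5, x)) (Function('J')(x, Y) = Add(Mul(-5, x), Y) = Add(Y, Mul(-5, x)))
Function('N')(F, o) = Mul(o, Pow(F, -1)) (Function('N')(F, o) = Mul(Mul(2, o), Pow(Mul(2, F), -1)) = Mul(Mul(2, o), Mul(Rational(1, 2), Pow(F, -1))) = Mul(o, Pow(F, -1)))
Add(Mul(5844, Pow(Function('N')(-183, -186), -1)), Mul(9287, Pow(Mul(Add(-48, Function('T')(-6, -5)), Function('J')(-8, 6)), -1))) = Add(Mul(5844, Pow(Mul(-186, Pow(-183, -1)), -1)), Mul(9287, Pow(Mul(Add(-48, Mul(-1, -5)), Add(6, Mul(-5, -8))), -1))) = Add(Mul(5844, Pow(Mul(-186, Rational(-1, 183)), -1)), Mul(9287, Pow(Mul(Add(-48, 5), Add(6, 40)), -1))) = Add(Mul(5844, Pow(Rational(62, 61), -1)), Mul(9287, Pow(Mul(-43, 46), -1))) = Add(Mul(5844, Rational(61, 62)), Mul(9287, Pow(-1978, -1))) = Add(Rational(178242, 31), Mul(9287, Rational(-1, 1978))) = Add(Rational(178242, 31), Rational(-9287, 1978)) = Rational(352274779, 61318)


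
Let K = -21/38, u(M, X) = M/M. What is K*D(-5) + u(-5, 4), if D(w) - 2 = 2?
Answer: -23/19 ≈ -1.2105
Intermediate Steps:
u(M, X) = 1
D(w) = 4 (D(w) = 2 + 2 = 4)
K = -21/38 (K = -21*1/38 = -21/38 ≈ -0.55263)
K*D(-5) + u(-5, 4) = -21/38*4 + 1 = -42/19 + 1 = -23/19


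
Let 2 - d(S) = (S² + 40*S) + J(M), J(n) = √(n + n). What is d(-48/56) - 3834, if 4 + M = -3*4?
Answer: -186124/49 - 4*I*√2 ≈ -3798.4 - 5.6569*I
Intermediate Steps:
M = -16 (M = -4 - 3*4 = -4 - 12 = -16)
J(n) = √2*√n (J(n) = √(2*n) = √2*√n)
d(S) = 2 - S² - 40*S - 4*I*√2 (d(S) = 2 - ((S² + 40*S) + √2*√(-16)) = 2 - ((S² + 40*S) + √2*(4*I)) = 2 - ((S² + 40*S) + 4*I*√2) = 2 - (S² + 40*S + 4*I*√2) = 2 + (-S² - 40*S - 4*I*√2) = 2 - S² - 40*S - 4*I*√2)
d(-48/56) - 3834 = (2 - (-48/56)² - (-1920)/56 - 4*I*√2) - 3834 = (2 - (-48*1/56)² - (-1920)/56 - 4*I*√2) - 3834 = (2 - (-6/7)² - 40*(-6/7) - 4*I*√2) - 3834 = (2 - 1*36/49 + 240/7 - 4*I*√2) - 3834 = (2 - 36/49 + 240/7 - 4*I*√2) - 3834 = (1742/49 - 4*I*√2) - 3834 = -186124/49 - 4*I*√2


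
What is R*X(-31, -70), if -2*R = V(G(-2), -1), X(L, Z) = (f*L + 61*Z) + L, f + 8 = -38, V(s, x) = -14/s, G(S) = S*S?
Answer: -20125/4 ≈ -5031.3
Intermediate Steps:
G(S) = S**2
f = -46 (f = -8 - 38 = -46)
X(L, Z) = -45*L + 61*Z (X(L, Z) = (-46*L + 61*Z) + L = -45*L + 61*Z)
R = 7/4 (R = -(-7)/((-2)**2) = -(-7)/4 = -1/2*(-7/2) = 7/4 ≈ 1.7500)
R*X(-31, -70) = 7*(-45*(-31) + 61*(-70))/4 = 7*(1395 - 4270)/4 = (7/4)*(-2875) = -20125/4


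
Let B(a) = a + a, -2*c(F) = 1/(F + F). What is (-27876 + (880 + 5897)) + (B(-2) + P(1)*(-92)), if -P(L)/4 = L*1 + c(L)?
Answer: -20827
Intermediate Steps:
c(F) = -1/(4*F) (c(F) = -1/(2*(F + F)) = -1/(2*F)/2 = -1/(4*F))
B(a) = 2*a
P(L) = 1/L - 4*L (P(L) = -4*(L*1 - 1/(4*L)) = -4*(L - 1/(4*L)) = 1/L - 4*L)
(-27876 + (880 + 5897)) + (B(-2) + P(1)*(-92)) = (-27876 + (880 + 5897)) + (2*(-2) + (1/1 - 4*1)*(-92)) = (-27876 + 6777) + (-4 + (1 - 4)*(-92)) = -21099 + (-4 - 3*(-92)) = -21099 + (-4 + 276) = -21099 + 272 = -20827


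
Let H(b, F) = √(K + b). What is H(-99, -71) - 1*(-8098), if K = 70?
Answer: 8098 + I*√29 ≈ 8098.0 + 5.3852*I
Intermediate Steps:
H(b, F) = √(70 + b)
H(-99, -71) - 1*(-8098) = √(70 - 99) - 1*(-8098) = √(-29) + 8098 = I*√29 + 8098 = 8098 + I*√29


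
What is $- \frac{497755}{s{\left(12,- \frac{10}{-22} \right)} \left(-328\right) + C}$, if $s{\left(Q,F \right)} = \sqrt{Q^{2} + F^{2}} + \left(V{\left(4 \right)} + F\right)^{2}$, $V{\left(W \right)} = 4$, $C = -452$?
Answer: $\frac{12681381287025}{120547327316} - \frac{27162988105 \sqrt{17449}}{60273663658} \approx 45.668$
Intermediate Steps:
$s{\left(Q,F \right)} = \left(4 + F\right)^{2} + \sqrt{F^{2} + Q^{2}}$ ($s{\left(Q,F \right)} = \sqrt{Q^{2} + F^{2}} + \left(4 + F\right)^{2} = \sqrt{F^{2} + Q^{2}} + \left(4 + F\right)^{2} = \left(4 + F\right)^{2} + \sqrt{F^{2} + Q^{2}}$)
$- \frac{497755}{s{\left(12,- \frac{10}{-22} \right)} \left(-328\right) + C} = - \frac{497755}{\left(\left(4 - \frac{10}{-22}\right)^{2} + \sqrt{\left(- \frac{10}{-22}\right)^{2} + 12^{2}}\right) \left(-328\right) - 452} = - \frac{497755}{\left(\left(4 - - \frac{5}{11}\right)^{2} + \sqrt{\left(\left(-10\right) \left(- \frac{1}{22}\right)\right)^{2} + 144}\right) \left(-328\right) - 452} = - \frac{497755}{\left(\left(4 + \frac{5}{11}\right)^{2} + \sqrt{\left(\frac{5}{11}\right)^{2} + 144}\right) \left(-328\right) - 452} = - \frac{497755}{\left(\left(\frac{49}{11}\right)^{2} + \sqrt{\frac{25}{121} + 144}\right) \left(-328\right) - 452} = - \frac{497755}{\left(\frac{2401}{121} + \sqrt{\frac{17449}{121}}\right) \left(-328\right) - 452} = - \frac{497755}{\left(\frac{2401}{121} + \frac{\sqrt{17449}}{11}\right) \left(-328\right) - 452} = - \frac{497755}{\left(- \frac{787528}{121} - \frac{328 \sqrt{17449}}{11}\right) - 452} = - \frac{497755}{- \frac{842220}{121} - \frac{328 \sqrt{17449}}{11}}$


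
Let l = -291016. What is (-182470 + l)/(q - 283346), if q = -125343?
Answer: 473486/408689 ≈ 1.1585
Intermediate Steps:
(-182470 + l)/(q - 283346) = (-182470 - 291016)/(-125343 - 283346) = -473486/(-408689) = -473486*(-1/408689) = 473486/408689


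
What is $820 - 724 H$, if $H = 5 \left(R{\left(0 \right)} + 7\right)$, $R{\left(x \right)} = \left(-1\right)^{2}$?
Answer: $-28140$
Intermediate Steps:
$R{\left(x \right)} = 1$
$H = 40$ ($H = 5 \left(1 + 7\right) = 5 \cdot 8 = 40$)
$820 - 724 H = 820 - 28960 = -28140$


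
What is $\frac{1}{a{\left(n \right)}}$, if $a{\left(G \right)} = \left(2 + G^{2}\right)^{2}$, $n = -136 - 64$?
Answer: $\frac{1}{1600160004} \approx 6.2494 \cdot 10^{-10}$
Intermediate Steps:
$n = -200$
$\frac{1}{a{\left(n \right)}} = \frac{1}{\left(2 + \left(-200\right)^{2}\right)^{2}} = \frac{1}{\left(2 + 40000\right)^{2}} = \frac{1}{40002^{2}} = \frac{1}{1600160004}$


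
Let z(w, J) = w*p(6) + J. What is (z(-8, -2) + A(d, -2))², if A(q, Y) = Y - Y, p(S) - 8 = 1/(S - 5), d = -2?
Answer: 5476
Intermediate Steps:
p(S) = 8 + 1/(-5 + S) (p(S) = 8 + 1/(S - 5) = 8 + 1/(-5 + S))
A(q, Y) = 0
z(w, J) = J + 9*w (z(w, J) = w*((-39 + 8*6)/(-5 + 6)) + J = w*((-39 + 48)/1) + J = w*(1*9) + J = w*9 + J = 9*w + J = J + 9*w)
(z(-8, -2) + A(d, -2))² = ((-2 + 9*(-8)) + 0)² = ((-2 - 72) + 0)² = (-74 + 0)² = (-74)² = 5476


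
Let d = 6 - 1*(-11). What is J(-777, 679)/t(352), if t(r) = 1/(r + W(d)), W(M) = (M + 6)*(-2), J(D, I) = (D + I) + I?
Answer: 177786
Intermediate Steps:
d = 17 (d = 6 + 11 = 17)
J(D, I) = D + 2*I
W(M) = -12 - 2*M (W(M) = (6 + M)*(-2) = -12 - 2*M)
t(r) = 1/(-46 + r) (t(r) = 1/(r + (-12 - 2*17)) = 1/(r + (-12 - 34)) = 1/(r - 46) = 1/(-46 + r))
J(-777, 679)/t(352) = (-777 + 2*679)/(1/(-46 + 352)) = (-777 + 1358)/(1/306) = 581/(1/306) = 581*306 = 177786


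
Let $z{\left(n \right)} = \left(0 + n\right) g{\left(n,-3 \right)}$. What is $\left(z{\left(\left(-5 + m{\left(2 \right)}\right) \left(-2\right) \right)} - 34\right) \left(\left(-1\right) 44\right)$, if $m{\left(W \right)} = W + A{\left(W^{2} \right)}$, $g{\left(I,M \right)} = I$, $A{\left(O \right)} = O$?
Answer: $1320$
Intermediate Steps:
$m{\left(W \right)} = W + W^{2}$
$z{\left(n \right)} = n^{2}$ ($z{\left(n \right)} = \left(0 + n\right) n = n n = n^{2}$)
$\left(z{\left(\left(-5 + m{\left(2 \right)}\right) \left(-2\right) \right)} - 34\right) \left(\left(-1\right) 44\right) = \left(\left(\left(-5 + 2 \left(1 + 2\right)\right) \left(-2\right)\right)^{2} - 34\right) \left(\left(-1\right) 44\right) = \left(\left(\left(-5 + 2 \cdot 3\right) \left(-2\right)\right)^{2} - 34\right) \left(-44\right) = \left(\left(\left(-5 + 6\right) \left(-2\right)\right)^{2} - 34\right) \left(-44\right) = \left(\left(1 \left(-2\right)\right)^{2} - 34\right) \left(-44\right) = \left(\left(-2\right)^{2} - 34\right) \left(-44\right) = \left(4 - 34\right) \left(-44\right) = \left(-30\right) \left(-44\right) = 1320$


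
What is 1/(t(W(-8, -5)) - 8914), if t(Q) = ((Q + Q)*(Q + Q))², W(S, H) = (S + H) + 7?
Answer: 1/11822 ≈ 8.4588e-5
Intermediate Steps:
W(S, H) = 7 + H + S (W(S, H) = (H + S) + 7 = 7 + H + S)
t(Q) = 16*Q⁴ (t(Q) = ((2*Q)*(2*Q))² = (4*Q²)² = 16*Q⁴)
1/(t(W(-8, -5)) - 8914) = 1/(16*(7 - 5 - 8)⁴ - 8914) = 1/(16*(-6)⁴ - 8914) = 1/(16*1296 - 8914) = 1/(20736 - 8914) = 1/11822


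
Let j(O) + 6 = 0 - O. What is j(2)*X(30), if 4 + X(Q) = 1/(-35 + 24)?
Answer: 360/11 ≈ 32.727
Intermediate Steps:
j(O) = -6 - O (j(O) = -6 + (0 - O) = -6 - O)
X(Q) = -45/11 (X(Q) = -4 + 1/(-35 + 24) = -4 + 1/(-11) = -4 - 1/11 = -45/11)
j(2)*X(30) = (-6 - 1*2)*(-45/11) = (-6 - 2)*(-45/11) = -8*(-45/11) = 360/11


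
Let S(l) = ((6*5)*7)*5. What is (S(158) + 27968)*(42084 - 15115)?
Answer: 782586442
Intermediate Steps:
S(l) = 1050 (S(l) = (30*7)*5 = 210*5 = 1050)
(S(158) + 27968)*(42084 - 15115) = (1050 + 27968)*(42084 - 15115) = 29018*26969 = 782586442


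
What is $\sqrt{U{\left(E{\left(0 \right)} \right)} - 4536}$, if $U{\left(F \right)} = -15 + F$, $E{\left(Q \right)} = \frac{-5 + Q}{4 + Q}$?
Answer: $\frac{i \sqrt{18209}}{2} \approx 67.47 i$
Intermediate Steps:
$E{\left(Q \right)} = \frac{-5 + Q}{4 + Q}$
$\sqrt{U{\left(E{\left(0 \right)} \right)} - 4536} = \sqrt{\left(-15 + \frac{-5 + 0}{4 + 0}\right) - 4536} = \sqrt{\left(-15 + \frac{1}{4} \left(-5\right)\right) - 4536} = \sqrt{\left(-15 - \frac{5}{4}\right) - 4536} = \sqrt{- \frac{65}{4} - 4536} = \sqrt{- \frac{18209}{4}} = \frac{i \sqrt{18209}}{2}$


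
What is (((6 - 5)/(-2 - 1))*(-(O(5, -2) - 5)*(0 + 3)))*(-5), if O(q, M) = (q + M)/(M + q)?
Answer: 20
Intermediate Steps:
O(q, M) = 1 (O(q, M) = (M + q)/(M + q) = 1)
(((6 - 5)/(-2 - 1))*(-(O(5, -2) - 5)*(0 + 3)))*(-5) = (((6 - 5)/(-2 - 1))*(-(1 - 5)*(0 + 3)))*(-5) = ((1/(-3))*(-(-4)*3))*(-5) = ((1*(-⅓))*(-1*(-12)))*(-5) = -⅓*12*(-5) = -4*(-5) = 20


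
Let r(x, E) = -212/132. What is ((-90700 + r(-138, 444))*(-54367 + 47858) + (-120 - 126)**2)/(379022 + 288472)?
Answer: 19484429905/22027302 ≈ 884.56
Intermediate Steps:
r(x, E) = -53/33 (r(x, E) = -212*1/132 = -53/33)
((-90700 + r(-138, 444))*(-54367 + 47858) + (-120 - 126)**2)/(379022 + 288472) = ((-90700 - 53/33)*(-54367 + 47858) + (-120 - 126)**2)/(379022 + 288472) = (-2993153/33*(-6509) + (-246)**2)/667494 = (19482432877/33 + 60516)*(1/667494) = (19484429905/33)*(1/667494) = 19484429905/22027302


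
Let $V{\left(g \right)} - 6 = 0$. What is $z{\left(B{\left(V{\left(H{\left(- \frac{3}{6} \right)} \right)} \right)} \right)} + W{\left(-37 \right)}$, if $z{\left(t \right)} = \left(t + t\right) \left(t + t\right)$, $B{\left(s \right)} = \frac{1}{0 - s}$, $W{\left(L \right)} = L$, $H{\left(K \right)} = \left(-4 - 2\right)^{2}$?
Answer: $- \frac{332}{9} \approx -36.889$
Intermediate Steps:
$H{\left(K \right)} = 36$ ($H{\left(K \right)} = \left(-6\right)^{2} = 36$)
$V{\left(g \right)} = 6$ ($V{\left(g \right)} = 6 + 0 = 6$)
$B{\left(s \right)} = - \frac{1}{s}$ ($B{\left(s \right)} = \frac{1}{\left(-1\right) s} = - \frac{1}{s}$)
$z{\left(t \right)} = 4 t^{2}$ ($z{\left(t \right)} = 2 t 2 t = 4 t^{2}$)
$z{\left(B{\left(V{\left(H{\left(- \frac{3}{6} \right)} \right)} \right)} \right)} + W{\left(-37 \right)} = 4 \left(- \frac{1}{6}\right)^{2} - 37 = 4 \cdot \frac{1}{36} - 37 = \frac{1}{9} - 37 = - \frac{332}{9}$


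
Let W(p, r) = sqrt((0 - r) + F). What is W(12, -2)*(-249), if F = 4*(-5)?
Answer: -747*I*sqrt(2) ≈ -1056.4*I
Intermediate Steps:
F = -20
W(p, r) = sqrt(-20 - r) (W(p, r) = sqrt((0 - r) - 20) = sqrt(-r - 20) = sqrt(-20 - r))
W(12, -2)*(-249) = sqrt(-20 - 1*(-2))*(-249) = sqrt(-20 + 2)*(-249) = sqrt(-18)*(-249) = (3*I*sqrt(2))*(-249) = -747*I*sqrt(2)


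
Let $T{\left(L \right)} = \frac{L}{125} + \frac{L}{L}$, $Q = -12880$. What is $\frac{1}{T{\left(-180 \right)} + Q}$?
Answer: $- \frac{25}{322011} \approx -7.7637 \cdot 10^{-5}$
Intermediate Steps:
$T{\left(L \right)} = 1 + \frac{L}{125}$ ($T{\left(L \right)} = L \frac{1}{125} + 1 = \frac{L}{125} + 1 = 1 + \frac{L}{125}$)
$\frac{1}{T{\left(-180 \right)} + Q} = \frac{1}{\left(1 + \frac{1}{125} \left(-180\right)\right) - 12880} = \frac{1}{\left(1 - \frac{36}{25}\right) - 12880} = \frac{1}{- \frac{11}{25} - 12880} = \frac{1}{- \frac{322011}{25}} = - \frac{25}{322011}$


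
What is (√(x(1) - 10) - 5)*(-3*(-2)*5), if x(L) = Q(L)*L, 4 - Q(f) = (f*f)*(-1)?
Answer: -150 + 30*I*√5 ≈ -150.0 + 67.082*I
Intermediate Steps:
Q(f) = 4 + f² (Q(f) = 4 - f*f*(-1) = 4 - f²*(-1) = 4 - (-1)*f² = 4 + f²)
x(L) = L*(4 + L²) (x(L) = (4 + L²)*L = L*(4 + L²))
(√(x(1) - 10) - 5)*(-3*(-2)*5) = (√(1*(4 + 1²) - 10) - 5)*(-3*(-2)*5) = (√(1*(4 + 1) - 10) - 5)*(6*5) = (√(1*5 - 10) - 5)*30 = (√(5 - 10) - 5)*30 = (√(-5) - 5)*30 = (I*√5 - 5)*30 = (-5 + I*√5)*30 = -150 + 30*I*√5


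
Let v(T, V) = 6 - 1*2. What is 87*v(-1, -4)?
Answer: 348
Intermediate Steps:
v(T, V) = 4 (v(T, V) = 6 - 2 = 4)
87*v(-1, -4) = 87*4 = 348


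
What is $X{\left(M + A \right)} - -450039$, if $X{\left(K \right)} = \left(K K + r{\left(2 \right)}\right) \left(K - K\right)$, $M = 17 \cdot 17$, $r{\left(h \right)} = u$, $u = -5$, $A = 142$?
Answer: $450039$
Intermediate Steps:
$r{\left(h \right)} = -5$
$M = 289$
$X{\left(K \right)} = 0$ ($X{\left(K \right)} = \left(K K - 5\right) \left(K - K\right) = \left(K^{2} - 5\right) 0 = \left(-5 + K^{2}\right) 0 = 0$)
$X{\left(M + A \right)} - -450039 = 0 - -450039 = 0 + 450039 = 450039$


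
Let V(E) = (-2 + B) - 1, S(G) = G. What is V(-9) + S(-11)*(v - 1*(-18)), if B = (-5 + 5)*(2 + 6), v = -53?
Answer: 382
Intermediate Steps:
B = 0 (B = 0*8 = 0)
V(E) = -3 (V(E) = (-2 + 0) - 1 = -2 - 1 = -3)
V(-9) + S(-11)*(v - 1*(-18)) = -3 - 11*(-53 - 1*(-18)) = -3 - 11*(-53 + 18) = -3 - 11*(-35) = -3 + 385 = 382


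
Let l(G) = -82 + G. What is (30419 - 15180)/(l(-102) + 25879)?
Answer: 15239/25695 ≈ 0.59307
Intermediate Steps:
(30419 - 15180)/(l(-102) + 25879) = (30419 - 15180)/((-82 - 102) + 25879) = 15239/(-184 + 25879) = 15239/25695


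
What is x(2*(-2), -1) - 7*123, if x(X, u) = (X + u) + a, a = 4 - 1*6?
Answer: -868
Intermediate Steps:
a = -2 (a = 4 - 6 = -2)
x(X, u) = -2 + X + u (x(X, u) = (X + u) - 2 = -2 + X + u)
x(2*(-2), -1) - 7*123 = (-2 + 2*(-2) - 1) - 7*123 = (-2 - 4 - 1) - 861 = -7 - 861 = -868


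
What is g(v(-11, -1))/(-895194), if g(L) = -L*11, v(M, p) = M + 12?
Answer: 11/895194 ≈ 1.2288e-5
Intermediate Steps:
v(M, p) = 12 + M
g(L) = -11*L
g(v(-11, -1))/(-895194) = -11*(12 - 11)/(-895194) = -11*1*(-1/895194) = -11*(-1/895194) = 11/895194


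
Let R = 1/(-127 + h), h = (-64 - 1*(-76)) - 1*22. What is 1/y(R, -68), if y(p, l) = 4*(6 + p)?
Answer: 137/3284 ≈ 0.041717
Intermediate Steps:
h = -10 (h = (-64 + 76) - 22 = 12 - 22 = -10)
R = -1/137 (R = 1/(-127 - 10) = 1/(-137) = -1/137 ≈ -0.0072993)
y(p, l) = 24 + 4*p
1/y(R, -68) = 1/(24 + 4*(-1/137)) = 1/(24 - 4/137) = 1/(3284/137) = 137/3284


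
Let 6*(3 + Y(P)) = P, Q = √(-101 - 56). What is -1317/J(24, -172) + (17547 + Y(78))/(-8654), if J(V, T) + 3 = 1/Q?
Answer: 1335827795/3059189 - 1317*I*√157/1414 ≈ 436.66 - 11.67*I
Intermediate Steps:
Q = I*√157 (Q = √(-157) = I*√157 ≈ 12.53*I)
Y(P) = -3 + P/6
J(V, T) = -3 - I*√157/157 (J(V, T) = -3 + 1/(I*√157) = -3 - I*√157/157)
-1317/J(24, -172) + (17547 + Y(78))/(-8654) = -1317/(-3 - I*√157/157) + (17547 + (-3 + (⅙)*78))/(-8654) = -1317/(-3 - I*√157/157) + (17547 + (-3 + 13))*(-1/8654) = -1317/(-3 - I*√157/157) + (17547 + 10)*(-1/8654) = -1317/(-3 - I*√157/157) + 17557*(-1/8654) = -1317/(-3 - I*√157/157) - 17557/8654 = -17557/8654 - 1317/(-3 - I*√157/157)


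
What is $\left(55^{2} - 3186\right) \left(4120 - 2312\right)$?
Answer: $-291088$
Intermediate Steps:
$\left(55^{2} - 3186\right) \left(4120 - 2312\right) = \left(3025 - 3186\right) 1808 = \left(-161\right) 1808 = -291088$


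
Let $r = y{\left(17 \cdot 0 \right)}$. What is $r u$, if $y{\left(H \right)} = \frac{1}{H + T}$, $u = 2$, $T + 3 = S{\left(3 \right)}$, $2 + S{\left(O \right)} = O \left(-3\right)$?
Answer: $- \frac{1}{7} \approx -0.14286$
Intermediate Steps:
$S{\left(O \right)} = -2 - 3 O$ ($S{\left(O \right)} = -2 + O \left(-3\right) = -2 - 3 O$)
$T = -14$ ($T = -3 - 11 = -14$)
$y{\left(H \right)} = \frac{1}{-14 + H}$ ($y{\left(H \right)} = \frac{1}{H - 14} = \frac{1}{-14 + H}$)
$r = - \frac{1}{14}$ ($r = \frac{1}{-14 + 17 \cdot 0} = \frac{1}{-14 + 0} = \frac{1}{-14} = - \frac{1}{14} \approx -0.071429$)
$r u = \left(- \frac{1}{14}\right) 2 = - \frac{1}{7}$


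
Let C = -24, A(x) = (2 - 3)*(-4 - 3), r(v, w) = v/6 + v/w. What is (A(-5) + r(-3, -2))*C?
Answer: -192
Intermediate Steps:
r(v, w) = v/6 + v/w (r(v, w) = v*(⅙) + v/w = v/6 + v/w)
A(x) = 7 (A(x) = -1*(-7) = 7)
(A(-5) + r(-3, -2))*C = (7 + ((⅙)*(-3) - 3/(-2)))*(-24) = (7 + (-½ - 3*(-½)))*(-24) = (7 + (-½ + 3/2))*(-24) = (7 + 1)*(-24) = 8*(-24) = -192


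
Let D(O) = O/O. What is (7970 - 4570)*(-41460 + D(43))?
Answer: -140960600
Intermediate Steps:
D(O) = 1
(7970 - 4570)*(-41460 + D(43)) = (7970 - 4570)*(-41460 + 1) = 3400*(-41459) = -140960600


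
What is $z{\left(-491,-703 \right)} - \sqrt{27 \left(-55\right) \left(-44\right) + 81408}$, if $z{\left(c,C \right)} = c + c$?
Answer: $-982 - 2 \sqrt{36687} \approx -1365.1$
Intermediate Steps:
$z{\left(c,C \right)} = 2 c$
$z{\left(-491,-703 \right)} - \sqrt{27 \left(-55\right) \left(-44\right) + 81408} = 2 \left(-491\right) - \sqrt{27 \left(-55\right) \left(-44\right) + 81408} = -982 - \sqrt{\left(-1485\right) \left(-44\right) + 81408} = -982 - \sqrt{65340 + 81408} = -982 - \sqrt{146748} = -982 - 2 \sqrt{36687}$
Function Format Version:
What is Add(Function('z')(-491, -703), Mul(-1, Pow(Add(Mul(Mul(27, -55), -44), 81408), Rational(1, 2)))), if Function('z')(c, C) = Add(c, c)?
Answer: Add(-982, Mul(-2, Pow(36687, Rational(1, 2)))) ≈ -1365.1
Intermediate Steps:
Function('z')(c, C) = Mul(2, c)
Add(Function('z')(-491, -703), Mul(-1, Pow(Add(Mul(Mul(27, -55), -44), 81408), Rational(1, 2)))) = Add(Mul(2, -491), Mul(-1, Pow(Add(Mul(Mul(27, -55), -44), 81408), Rational(1, 2)))) = Add(-982, Mul(-1, Pow(Add(Mul(-1485, -44), 81408), Rational(1, 2)))) = Add(-982, Mul(-1, Pow(Add(65340, 81408), Rational(1, 2)))) = Add(-982, Mul(-1, Pow(146748, Rational(1, 2)))) = Add(-982, Mul(-1, Mul(2, Pow(36687, Rational(1, 2))))) = Add(-982, Mul(-2, Pow(36687, Rational(1, 2))))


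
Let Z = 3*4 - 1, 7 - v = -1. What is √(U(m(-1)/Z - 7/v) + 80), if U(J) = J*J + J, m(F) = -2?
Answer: √619985/88 ≈ 8.9476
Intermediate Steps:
v = 8 (v = 7 - 1*(-1) = 7 + 1 = 8)
Z = 11 (Z = 12 - 1 = 11)
U(J) = J + J² (U(J) = J² + J = J + J²)
√(U(m(-1)/Z - 7/v) + 80) = √((-2/11 - 7/8)*(1 + (-2/11 - 7/8)) + 80) = √(-93*(1 - 93/88)/88 + 80) = √(-93/88*(-5/88) + 80) = √(465/7744 + 80) = √(619985/7744) = √619985/88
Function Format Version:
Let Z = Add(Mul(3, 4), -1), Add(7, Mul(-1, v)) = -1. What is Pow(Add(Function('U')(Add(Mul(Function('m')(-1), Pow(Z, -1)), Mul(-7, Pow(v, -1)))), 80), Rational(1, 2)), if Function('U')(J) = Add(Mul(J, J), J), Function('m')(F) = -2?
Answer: Mul(Rational(1, 88), Pow(619985, Rational(1, 2))) ≈ 8.9476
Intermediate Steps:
v = 8 (v = Add(7, Mul(-1, -1)) = Add(7, 1) = 8)
Z = 11 (Z = Add(12, -1) = 11)
Function('U')(J) = Add(J, Pow(J, 2)) (Function('U')(J) = Add(Pow(J, 2), J) = Add(J, Pow(J, 2)))
Pow(Add(Function('U')(Add(Mul(Function('m')(-1), Pow(Z, -1)), Mul(-7, Pow(v, -1)))), 80), Rational(1, 2)) = Pow(Add(Mul(Add(Mul(-2, Pow(11, -1)), Mul(-7, Pow(8, -1))), Add(1, Add(Mul(-2, Pow(11, -1)), Mul(-7, Pow(8, -1))))), 80), Rational(1, 2)) = Pow(Add(Mul(Add(Mul(-2, Rational(1, 11)), Mul(-7, Rational(1, 8))), Add(1, Add(Mul(-2, Rational(1, 11)), Mul(-7, Rational(1, 8))))), 80), Rational(1, 2)) = Pow(Add(Mul(Add(Rational(-2, 11), Rational(-7, 8)), Add(1, Add(Rational(-2, 11), Rational(-7, 8)))), 80), Rational(1, 2)) = Pow(Add(Mul(Rational(-93, 88), Add(1, Rational(-93, 88))), 80), Rational(1, 2)) = Pow(Add(Mul(Rational(-93, 88), Rational(-5, 88)), 80), Rational(1, 2)) = Pow(Add(Rational(465, 7744), 80), Rational(1, 2)) = Pow(Rational(619985, 7744), Rational(1, 2)) = Mul(Rational(1, 88), Pow(619985, Rational(1, 2)))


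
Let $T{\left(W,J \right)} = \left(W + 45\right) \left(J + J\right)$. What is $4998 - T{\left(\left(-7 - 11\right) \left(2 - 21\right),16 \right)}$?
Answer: $-7386$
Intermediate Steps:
$T{\left(W,J \right)} = 2 J \left(45 + W\right)$ ($T{\left(W,J \right)} = \left(45 + W\right) 2 J = 2 J \left(45 + W\right)$)
$4998 - T{\left(\left(-7 - 11\right) \left(2 - 21\right),16 \right)} = 4998 - 2 \cdot 16 \left(45 + \left(-7 - 11\right) \left(2 - 21\right)\right) = 4998 - 2 \cdot 16 \left(45 - -342\right) = 4998 - 2 \cdot 16 \left(45 + 342\right) = 4998 - 2 \cdot 16 \cdot 387 = 4998 - 12384 = -7386$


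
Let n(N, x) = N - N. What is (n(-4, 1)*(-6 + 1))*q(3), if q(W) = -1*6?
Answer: 0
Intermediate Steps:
q(W) = -6
n(N, x) = 0
(n(-4, 1)*(-6 + 1))*q(3) = (0*(-6 + 1))*(-6) = (0*(-5))*(-6) = 0*(-6) = 0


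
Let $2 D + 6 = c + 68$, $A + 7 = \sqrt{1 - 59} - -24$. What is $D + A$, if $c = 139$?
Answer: $\frac{235}{2} + i \sqrt{58} \approx 117.5 + 7.6158 i$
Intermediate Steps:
$A = 17 + i \sqrt{58}$ ($A = -7 + \left(\sqrt{1 - 59} - -24\right) = -7 + \left(\sqrt{-58} + 24\right) = -7 + \left(i \sqrt{58} + 24\right) = -7 + \left(24 + i \sqrt{58}\right) = 17 + i \sqrt{58} \approx 17.0 + 7.6158 i$)
$D = \frac{201}{2}$ ($D = -3 + \frac{139 + 68}{2} = -3 + \frac{1}{2} \cdot 207 = -3 + \frac{207}{2} = \frac{201}{2} \approx 100.5$)
$D + A = \frac{201}{2} + \left(17 + i \sqrt{58}\right) = \frac{235}{2} + i \sqrt{58}$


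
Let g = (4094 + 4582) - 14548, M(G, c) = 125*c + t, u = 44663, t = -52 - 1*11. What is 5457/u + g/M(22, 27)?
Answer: -15261722/9245241 ≈ -1.6508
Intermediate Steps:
t = -63 (t = -52 - 11 = -63)
M(G, c) = -63 + 125*c (M(G, c) = 125*c - 63 = -63 + 125*c)
g = -5872 (g = 8676 - 14548 = -5872)
5457/u + g/M(22, 27) = 5457/44663 - 5872/(-63 + 125*27) = 5457*(1/44663) - 5872/(-63 + 3375) = 5457/44663 - 5872/3312 = 5457/44663 - 5872*1/3312 = 5457/44663 - 367/207 = -15261722/9245241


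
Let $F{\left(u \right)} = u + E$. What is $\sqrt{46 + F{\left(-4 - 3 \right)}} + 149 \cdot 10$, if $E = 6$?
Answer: $1490 + 3 \sqrt{5} \approx 1496.7$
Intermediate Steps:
$F{\left(u \right)} = 6 + u$ ($F{\left(u \right)} = u + 6 = 6 + u$)
$\sqrt{46 + F{\left(-4 - 3 \right)}} + 149 \cdot 10 = \sqrt{46 + \left(6 - 7\right)} + 149 \cdot 10 = \sqrt{46 + \left(6 + \left(-4 + \left(-3 + 0\right)\right)\right)} + 1490 = \sqrt{46 + \left(6 - 7\right)} + 1490 = \sqrt{46 - 1} + 1490 = \sqrt{45} + 1490 = 3 \sqrt{5} + 1490 = 1490 + 3 \sqrt{5}$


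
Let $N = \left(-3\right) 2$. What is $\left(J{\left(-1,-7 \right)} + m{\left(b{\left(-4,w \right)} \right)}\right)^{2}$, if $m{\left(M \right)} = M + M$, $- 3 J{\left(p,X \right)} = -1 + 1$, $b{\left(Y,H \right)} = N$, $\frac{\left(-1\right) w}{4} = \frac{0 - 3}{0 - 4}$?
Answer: $144$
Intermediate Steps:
$w = -3$ ($w = - 4 \frac{0 - 3}{0 - 4} = - 4 \left(- \frac{3}{-4}\right) = - 4 \left(\left(-3\right) \left(- \frac{1}{4}\right)\right) = \left(-4\right) \frac{3}{4} = -3$)
$N = -6$
$b{\left(Y,H \right)} = -6$
$J{\left(p,X \right)} = 0$ ($J{\left(p,X \right)} = - \frac{-1 + 1}{3} = \left(- \frac{1}{3}\right) 0 = 0$)
$m{\left(M \right)} = 2 M$
$\left(J{\left(-1,-7 \right)} + m{\left(b{\left(-4,w \right)} \right)}\right)^{2} = \left(0 + 2 \left(-6\right)\right)^{2} = \left(0 - 12\right)^{2} = \left(-12\right)^{2} = 144$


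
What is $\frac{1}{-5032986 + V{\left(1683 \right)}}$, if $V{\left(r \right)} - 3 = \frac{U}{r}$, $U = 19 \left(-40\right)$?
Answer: $- \frac{1683}{8470511149} \approx -1.9869 \cdot 10^{-7}$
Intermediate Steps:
$U = -760$
$V{\left(r \right)} = 3 - \frac{760}{r}$
$\frac{1}{-5032986 + V{\left(1683 \right)}} = \frac{1}{-5032986 + \left(3 - \frac{760}{1683}\right)} = \frac{1}{-5032986 + \frac{4289}{1683}} = \frac{1}{- \frac{8470511149}{1683}} = - \frac{1683}{8470511149}$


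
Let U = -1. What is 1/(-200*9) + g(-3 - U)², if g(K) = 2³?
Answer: 115199/1800 ≈ 63.999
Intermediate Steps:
g(K) = 8
1/(-200*9) + g(-3 - U)² = 1/(-200*9) + 8² = 1/(-1800) + 64 = -1/1800 + 64 = 115199/1800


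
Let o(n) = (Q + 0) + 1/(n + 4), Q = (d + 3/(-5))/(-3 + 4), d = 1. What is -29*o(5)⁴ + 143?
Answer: 578273986/4100625 ≈ 141.02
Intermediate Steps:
Q = ⅖ (Q = (1 + 3/(-5))/(-3 + 4) = (1 + 3*(-⅕))/1 = (1 - ⅗)*1 = (⅖)*1 = ⅖ ≈ 0.40000)
o(n) = ⅖ + 1/(4 + n) (o(n) = (⅖ + 0) + 1/(n + 4) = ⅖ + 1/(4 + n))
-29*o(5)⁴ + 143 = -29*(13 + 2*5)⁴/(625*(4 + 5)⁴) + 143 = -29*(13 + 10)⁴/4100625 + 143 = -29*((⅕)*(⅑)*23)⁴ + 143 = -29*(23/45)⁴ + 143 = -29*279841/4100625 + 143 = -8115389/4100625 + 143 = 578273986/4100625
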